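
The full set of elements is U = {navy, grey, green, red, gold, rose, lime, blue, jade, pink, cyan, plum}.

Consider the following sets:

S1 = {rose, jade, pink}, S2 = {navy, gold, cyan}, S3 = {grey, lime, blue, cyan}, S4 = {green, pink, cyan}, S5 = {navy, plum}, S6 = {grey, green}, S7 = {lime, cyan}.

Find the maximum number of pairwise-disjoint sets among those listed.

S1, S5, S6, S7 are pairwise disjoint (S1={rose,jade,pink}; S5={navy,plum}; S6={grey,green}; S7={lime,cyan}).
Every remaining set overlaps one of these, and no 5 of the listed sets are pairwise disjoint, so 4 is the maximum.

4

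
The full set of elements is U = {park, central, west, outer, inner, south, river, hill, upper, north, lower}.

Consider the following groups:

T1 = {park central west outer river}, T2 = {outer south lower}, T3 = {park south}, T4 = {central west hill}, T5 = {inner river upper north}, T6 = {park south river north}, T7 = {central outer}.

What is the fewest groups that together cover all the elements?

Take {T2, T3, T4, T5}. Their union is {park, central, west, outer, inner, south, river, hill, upper, north, lower}, which is all 11 elements.
No 3 of the 7 groups cover everything (all 35 combinations miss at least one element), so 4 is optimal.

4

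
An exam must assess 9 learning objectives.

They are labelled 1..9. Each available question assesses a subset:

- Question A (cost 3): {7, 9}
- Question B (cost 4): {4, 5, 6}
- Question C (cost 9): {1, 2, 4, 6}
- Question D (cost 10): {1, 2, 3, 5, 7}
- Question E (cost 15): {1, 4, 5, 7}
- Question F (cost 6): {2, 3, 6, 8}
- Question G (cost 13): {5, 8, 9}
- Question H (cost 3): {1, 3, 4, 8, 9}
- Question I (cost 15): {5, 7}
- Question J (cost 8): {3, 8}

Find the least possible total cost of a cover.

A, B, F, H together cover every objective (A ∪ B ∪ F ∪ H = {1, 2, 3, 4, 5, 6, 7, 8, 9}); total cost 3 + 4 + 6 + 3 = 16.
No covering selection has total cost below 16.

16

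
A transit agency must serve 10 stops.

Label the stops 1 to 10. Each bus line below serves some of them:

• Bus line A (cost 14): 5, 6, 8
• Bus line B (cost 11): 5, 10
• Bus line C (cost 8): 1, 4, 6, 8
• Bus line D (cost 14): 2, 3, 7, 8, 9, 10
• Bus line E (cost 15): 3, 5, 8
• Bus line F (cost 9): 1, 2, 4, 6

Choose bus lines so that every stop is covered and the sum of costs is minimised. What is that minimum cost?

33

B, C, D together cover every stop (B ∪ C ∪ D = {1, 2, 3, 4, 5, 6, 7, 8, 9, 10}); total cost 11 + 8 + 14 = 33.
No covering selection has total cost below 33.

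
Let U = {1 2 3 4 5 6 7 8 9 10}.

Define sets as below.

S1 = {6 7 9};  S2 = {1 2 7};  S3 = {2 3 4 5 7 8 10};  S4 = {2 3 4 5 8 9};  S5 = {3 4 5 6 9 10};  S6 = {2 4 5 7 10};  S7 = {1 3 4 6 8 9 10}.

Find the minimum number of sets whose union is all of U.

Take {S3, S7}. Their union is {1, 2, 3, 4, 5, 6, 7, 8, 9, 10}, which is all 10 items.
No single set has all 10 items (the largest, S3, has 7), so 2 is optimal.

2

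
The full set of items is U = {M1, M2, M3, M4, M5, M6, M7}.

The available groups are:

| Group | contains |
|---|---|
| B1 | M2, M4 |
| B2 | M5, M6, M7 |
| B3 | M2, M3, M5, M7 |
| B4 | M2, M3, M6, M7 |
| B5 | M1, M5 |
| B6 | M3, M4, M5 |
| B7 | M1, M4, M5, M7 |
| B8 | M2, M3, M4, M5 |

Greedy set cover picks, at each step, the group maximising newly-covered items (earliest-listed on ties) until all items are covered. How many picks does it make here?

3

Greedy: pick B3 (covers 4 new) → pick B7 (covers 2 new) → pick B2 (covers 1 new). Total picks: 3.
(The true minimum cover uses only 2 groups, so greedy is not optimal here.)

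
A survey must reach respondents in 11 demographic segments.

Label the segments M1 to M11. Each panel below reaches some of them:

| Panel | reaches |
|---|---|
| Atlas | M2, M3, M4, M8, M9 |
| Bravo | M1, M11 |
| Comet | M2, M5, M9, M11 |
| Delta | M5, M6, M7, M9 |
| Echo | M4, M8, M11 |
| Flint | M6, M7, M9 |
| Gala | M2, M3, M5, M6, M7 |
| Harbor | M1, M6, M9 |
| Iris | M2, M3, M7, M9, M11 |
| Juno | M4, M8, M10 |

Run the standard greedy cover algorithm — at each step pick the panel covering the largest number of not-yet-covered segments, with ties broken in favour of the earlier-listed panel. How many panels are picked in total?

Greedy: pick Atlas (covers 5 new) → pick Delta (covers 3 new) → pick Bravo (covers 2 new) → pick Juno (covers 1 new). Total picks: 4.

4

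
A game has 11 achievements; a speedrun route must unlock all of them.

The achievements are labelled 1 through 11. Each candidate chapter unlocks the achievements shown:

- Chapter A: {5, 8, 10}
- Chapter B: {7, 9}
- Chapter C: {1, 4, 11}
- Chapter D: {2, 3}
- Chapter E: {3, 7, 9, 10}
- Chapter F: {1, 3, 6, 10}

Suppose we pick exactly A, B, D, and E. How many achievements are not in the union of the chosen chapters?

4

Union of A, B, D, E = {2, 3, 5, 7, 8, 9, 10}.
Not covered: 1, 4, 6, 11 — 4 achievements.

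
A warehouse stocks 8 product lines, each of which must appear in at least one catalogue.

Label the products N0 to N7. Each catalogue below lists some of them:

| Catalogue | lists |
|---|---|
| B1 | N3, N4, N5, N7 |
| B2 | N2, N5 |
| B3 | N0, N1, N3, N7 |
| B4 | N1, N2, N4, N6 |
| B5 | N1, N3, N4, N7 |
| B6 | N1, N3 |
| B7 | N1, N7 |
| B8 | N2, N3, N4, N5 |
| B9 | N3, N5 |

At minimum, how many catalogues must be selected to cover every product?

Take {B1, B3, B4}. Their union is {N0, N1, N2, N3, N4, N5, N6, N7}, which is all 8 products.
Only B3 contains N0, so B3 is forced; the remaining 4 products need at least 2 more catalogues (each remaining catalogue adds at most 3) — so at least 3 catalogues are needed, and 3 is optimal.

3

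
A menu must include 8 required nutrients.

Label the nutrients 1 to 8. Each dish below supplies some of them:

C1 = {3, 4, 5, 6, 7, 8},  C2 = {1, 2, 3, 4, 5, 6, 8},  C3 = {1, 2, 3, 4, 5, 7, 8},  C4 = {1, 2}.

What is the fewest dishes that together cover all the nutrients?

C1 and C2 together: C1 ∪ C2 = {1, 2, 3, 4, 5, 6, 7, 8} — every nutrient is covered.
No single dish has all 8 nutrients (the largest, C2, has 7), so 2 is optimal.

2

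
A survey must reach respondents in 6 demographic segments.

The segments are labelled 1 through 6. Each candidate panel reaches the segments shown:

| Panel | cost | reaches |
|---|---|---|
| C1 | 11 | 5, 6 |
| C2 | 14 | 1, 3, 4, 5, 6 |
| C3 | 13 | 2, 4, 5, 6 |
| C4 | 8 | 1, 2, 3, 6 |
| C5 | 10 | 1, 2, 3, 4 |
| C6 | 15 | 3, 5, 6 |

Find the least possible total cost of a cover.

C1, C5 together cover every segment (C1 ∪ C5 = {1, 2, 3, 4, 5, 6}); total cost 11 + 10 = 21.
No covering selection has total cost below 21.

21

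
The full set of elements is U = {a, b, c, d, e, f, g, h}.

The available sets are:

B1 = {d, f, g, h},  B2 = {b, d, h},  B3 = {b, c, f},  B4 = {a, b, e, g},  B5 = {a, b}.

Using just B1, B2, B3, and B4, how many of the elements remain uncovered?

0

Union of B1, B2, B3, B4 = {a, b, c, d, e, f, g, h} — that's every element, so 0 are uncovered.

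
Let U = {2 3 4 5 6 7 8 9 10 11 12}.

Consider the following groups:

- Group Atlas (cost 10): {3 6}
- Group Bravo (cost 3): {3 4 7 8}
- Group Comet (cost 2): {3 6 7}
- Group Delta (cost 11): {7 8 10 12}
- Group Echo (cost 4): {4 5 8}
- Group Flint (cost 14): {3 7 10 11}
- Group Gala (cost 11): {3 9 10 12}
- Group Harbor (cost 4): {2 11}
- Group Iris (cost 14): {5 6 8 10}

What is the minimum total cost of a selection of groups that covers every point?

21

Comet, Echo, Gala, Harbor together cover every point (Comet ∪ Echo ∪ Gala ∪ Harbor = {2, 3, 4, 5, 6, 7, 8, 9, 10, 11, 12}); total cost 2 + 4 + 11 + 4 = 21.
No covering selection has total cost below 21.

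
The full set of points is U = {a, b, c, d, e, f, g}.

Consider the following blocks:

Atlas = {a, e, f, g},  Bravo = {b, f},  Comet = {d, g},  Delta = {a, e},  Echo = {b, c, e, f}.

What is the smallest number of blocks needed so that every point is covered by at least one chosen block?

Comet and Delta and Echo together: Comet ∪ Delta ∪ Echo = {a, b, c, d, e, f, g} — every point is covered.
Only Echo contains c, so Echo is forced; the remaining 3 points need at least 2 more blocks (each remaining block adds at most 2) — so at least 3 blocks are needed, and 3 is optimal.

3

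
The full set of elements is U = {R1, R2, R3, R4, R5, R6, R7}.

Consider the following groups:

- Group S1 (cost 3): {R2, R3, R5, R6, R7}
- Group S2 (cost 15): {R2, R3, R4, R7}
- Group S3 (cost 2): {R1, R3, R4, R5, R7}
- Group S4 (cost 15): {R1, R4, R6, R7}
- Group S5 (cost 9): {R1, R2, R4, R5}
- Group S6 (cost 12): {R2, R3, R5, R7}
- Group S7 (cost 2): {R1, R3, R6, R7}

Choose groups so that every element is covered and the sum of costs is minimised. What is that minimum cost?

S1, S3 together cover every element (S1 ∪ S3 = {R1, R2, R3, R4, R5, R6, R7}); total cost 3 + 2 = 5.
No covering selection has total cost below 5.

5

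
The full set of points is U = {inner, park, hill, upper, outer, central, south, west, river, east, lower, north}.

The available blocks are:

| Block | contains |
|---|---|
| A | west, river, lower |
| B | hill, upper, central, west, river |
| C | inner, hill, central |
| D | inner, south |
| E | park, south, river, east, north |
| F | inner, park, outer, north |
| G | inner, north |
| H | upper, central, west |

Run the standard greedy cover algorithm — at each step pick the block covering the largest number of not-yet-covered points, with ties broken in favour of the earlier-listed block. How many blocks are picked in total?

4

Greedy: pick B (covers 5 new) → pick E (covers 4 new) → pick F (covers 2 new) → pick A (covers 1 new). Total picks: 4.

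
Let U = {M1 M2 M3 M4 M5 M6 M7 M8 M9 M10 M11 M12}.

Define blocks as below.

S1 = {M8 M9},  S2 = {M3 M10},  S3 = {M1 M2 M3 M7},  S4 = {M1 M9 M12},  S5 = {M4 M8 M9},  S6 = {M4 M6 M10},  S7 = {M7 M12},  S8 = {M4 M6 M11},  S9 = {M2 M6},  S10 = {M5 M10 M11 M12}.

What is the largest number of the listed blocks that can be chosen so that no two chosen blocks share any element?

4

S1, S2, S7, S8 are pairwise disjoint (S1={M8,M9}; S2={M3,M10}; S7={M7,M12}; S8={M4,M6,M11}).
Every remaining block overlaps one of these, and no 5 of the listed blocks are pairwise disjoint, so 4 is the maximum.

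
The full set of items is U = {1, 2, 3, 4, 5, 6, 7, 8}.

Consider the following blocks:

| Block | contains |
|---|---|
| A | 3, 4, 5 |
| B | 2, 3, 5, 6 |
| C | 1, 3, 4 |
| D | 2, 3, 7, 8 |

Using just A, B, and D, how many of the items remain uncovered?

Union of A, B, D = {2, 3, 4, 5, 6, 7, 8}.
Not covered: 1 — 1 item.

1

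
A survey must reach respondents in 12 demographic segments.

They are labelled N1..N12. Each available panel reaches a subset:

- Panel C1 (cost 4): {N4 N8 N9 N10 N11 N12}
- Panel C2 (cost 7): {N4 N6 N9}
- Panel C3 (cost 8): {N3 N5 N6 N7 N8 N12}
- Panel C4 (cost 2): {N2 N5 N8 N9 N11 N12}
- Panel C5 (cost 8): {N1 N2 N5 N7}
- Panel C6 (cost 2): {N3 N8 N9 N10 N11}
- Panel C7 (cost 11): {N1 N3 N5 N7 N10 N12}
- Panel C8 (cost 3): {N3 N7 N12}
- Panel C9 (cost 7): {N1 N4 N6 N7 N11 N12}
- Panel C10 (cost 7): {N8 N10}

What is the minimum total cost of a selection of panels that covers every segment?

C4, C6, C9 together cover every segment (C4 ∪ C6 ∪ C9 = {N1, N2, N3, N4, N5, N6, N7, N8, N9, N10, N11, N12}); total cost 2 + 2 + 7 = 11.
No covering selection has total cost below 11.

11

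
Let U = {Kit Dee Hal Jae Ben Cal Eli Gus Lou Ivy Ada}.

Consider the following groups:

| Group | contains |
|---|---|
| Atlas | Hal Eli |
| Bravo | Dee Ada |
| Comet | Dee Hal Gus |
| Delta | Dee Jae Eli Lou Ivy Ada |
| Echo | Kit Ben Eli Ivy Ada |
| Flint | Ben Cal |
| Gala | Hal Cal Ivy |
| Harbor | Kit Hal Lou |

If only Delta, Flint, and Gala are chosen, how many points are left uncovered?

Union of Delta, Flint, Gala = {Dee, Hal, Jae, Ben, Cal, Eli, Lou, Ivy, Ada}.
Not covered: Kit, Gus — 2 points.

2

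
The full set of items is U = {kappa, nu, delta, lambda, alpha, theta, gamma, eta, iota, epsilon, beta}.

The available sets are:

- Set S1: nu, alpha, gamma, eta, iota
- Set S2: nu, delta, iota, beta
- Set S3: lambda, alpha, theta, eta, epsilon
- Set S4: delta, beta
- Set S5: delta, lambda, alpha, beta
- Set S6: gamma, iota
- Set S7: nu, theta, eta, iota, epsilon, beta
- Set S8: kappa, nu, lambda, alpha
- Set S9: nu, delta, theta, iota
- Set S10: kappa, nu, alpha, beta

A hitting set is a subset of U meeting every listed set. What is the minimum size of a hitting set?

3

H = {lambda, iota, beta} meets every set (each contains at least one member of H), and |H| = 3.
The sets S4, S6, S8 are pairwise disjoint, so any hitting set needs a separate item for each — at least 3. Hence 3 is optimal.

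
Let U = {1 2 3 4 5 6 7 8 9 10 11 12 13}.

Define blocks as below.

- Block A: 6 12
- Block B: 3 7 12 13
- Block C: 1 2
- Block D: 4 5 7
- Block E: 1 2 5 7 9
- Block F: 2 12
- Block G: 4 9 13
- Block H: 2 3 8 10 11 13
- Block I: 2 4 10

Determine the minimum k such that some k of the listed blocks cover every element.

4

A, D, E, and H cover everything between them: the union {1, 2, 3, 4, 5, 6, 7, 8, 9, 10, 11, 12, 13} is all of U.
No 3 of the 9 blocks cover everything (all 84 combinations miss at least one element), so 4 is optimal.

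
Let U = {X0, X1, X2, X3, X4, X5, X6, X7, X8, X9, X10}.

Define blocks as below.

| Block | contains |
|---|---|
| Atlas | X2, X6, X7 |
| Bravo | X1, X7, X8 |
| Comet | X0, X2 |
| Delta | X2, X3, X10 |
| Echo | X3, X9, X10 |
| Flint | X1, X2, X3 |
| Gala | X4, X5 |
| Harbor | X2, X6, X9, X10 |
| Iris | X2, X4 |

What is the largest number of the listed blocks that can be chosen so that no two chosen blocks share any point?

Bravo, Comet, Echo, Gala are pairwise disjoint (Bravo={X1,X7,X8}; Comet={X0,X2}; Echo={X3,X9,X10}; Gala={X4,X5}).
Every remaining block overlaps one of these, and no 5 of the listed blocks are pairwise disjoint, so 4 is the maximum.

4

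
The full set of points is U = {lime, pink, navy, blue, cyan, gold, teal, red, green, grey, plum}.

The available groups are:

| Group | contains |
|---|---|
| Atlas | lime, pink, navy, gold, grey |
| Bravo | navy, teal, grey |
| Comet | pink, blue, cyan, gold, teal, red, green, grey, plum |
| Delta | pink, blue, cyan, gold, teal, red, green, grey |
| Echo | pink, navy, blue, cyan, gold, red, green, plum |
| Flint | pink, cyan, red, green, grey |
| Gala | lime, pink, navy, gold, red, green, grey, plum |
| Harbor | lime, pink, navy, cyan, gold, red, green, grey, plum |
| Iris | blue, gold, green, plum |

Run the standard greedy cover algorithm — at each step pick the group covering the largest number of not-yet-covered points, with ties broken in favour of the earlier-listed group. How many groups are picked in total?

Greedy: pick Comet (covers 9 new) → pick Atlas (covers 2 new). Total picks: 2.

2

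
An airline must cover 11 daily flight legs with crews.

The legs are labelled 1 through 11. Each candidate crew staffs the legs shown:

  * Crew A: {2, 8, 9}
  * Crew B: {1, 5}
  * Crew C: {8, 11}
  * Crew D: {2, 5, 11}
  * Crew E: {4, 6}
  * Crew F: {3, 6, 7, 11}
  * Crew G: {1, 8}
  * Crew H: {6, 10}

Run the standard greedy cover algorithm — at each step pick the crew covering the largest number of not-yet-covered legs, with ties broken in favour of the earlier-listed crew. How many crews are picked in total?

5

Greedy: pick F (covers 4 new) → pick A (covers 3 new) → pick B (covers 2 new) → pick E (covers 1 new) → pick H (covers 1 new). Total picks: 5.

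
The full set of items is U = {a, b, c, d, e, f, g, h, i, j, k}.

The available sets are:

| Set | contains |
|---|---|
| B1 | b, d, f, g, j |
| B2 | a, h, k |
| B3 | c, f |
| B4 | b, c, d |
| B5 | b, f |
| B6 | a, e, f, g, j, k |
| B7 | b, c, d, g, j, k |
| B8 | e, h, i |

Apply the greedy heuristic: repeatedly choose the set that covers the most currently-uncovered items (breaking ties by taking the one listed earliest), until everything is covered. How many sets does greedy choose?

Greedy: pick B6 (covers 6 new) → pick B4 (covers 3 new) → pick B8 (covers 2 new). Total picks: 3.

3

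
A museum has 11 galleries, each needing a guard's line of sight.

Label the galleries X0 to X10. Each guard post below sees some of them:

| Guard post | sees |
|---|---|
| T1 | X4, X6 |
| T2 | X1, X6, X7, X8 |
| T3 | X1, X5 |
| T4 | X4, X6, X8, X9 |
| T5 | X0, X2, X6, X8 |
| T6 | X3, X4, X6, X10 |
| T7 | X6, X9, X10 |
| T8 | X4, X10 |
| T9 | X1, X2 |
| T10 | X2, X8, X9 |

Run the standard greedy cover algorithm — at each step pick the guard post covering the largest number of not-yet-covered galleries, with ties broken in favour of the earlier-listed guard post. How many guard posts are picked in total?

Greedy: pick T2 (covers 4 new) → pick T6 (covers 3 new) → pick T5 (covers 2 new) → pick T3 (covers 1 new) → pick T4 (covers 1 new). Total picks: 5.

5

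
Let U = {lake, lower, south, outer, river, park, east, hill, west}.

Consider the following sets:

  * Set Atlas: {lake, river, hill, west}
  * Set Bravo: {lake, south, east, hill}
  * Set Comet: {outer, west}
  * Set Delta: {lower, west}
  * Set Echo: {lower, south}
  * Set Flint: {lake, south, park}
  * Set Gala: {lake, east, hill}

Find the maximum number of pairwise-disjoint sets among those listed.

3

Comet, Echo, Gala are pairwise disjoint (Comet={outer,west}; Echo={lower,south}; Gala={lake,east,hill}).
Every remaining set overlaps one of these, and no 4 of the listed sets are pairwise disjoint, so 3 is the maximum.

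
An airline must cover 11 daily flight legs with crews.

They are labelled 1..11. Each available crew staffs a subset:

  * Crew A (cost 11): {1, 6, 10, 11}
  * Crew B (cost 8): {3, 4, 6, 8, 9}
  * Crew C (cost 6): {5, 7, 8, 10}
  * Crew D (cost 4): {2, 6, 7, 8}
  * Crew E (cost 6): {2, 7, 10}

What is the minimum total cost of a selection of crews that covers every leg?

29

A, B, C, D together cover every leg (A ∪ B ∪ C ∪ D = {1, 2, 3, 4, 5, 6, 7, 8, 9, 10, 11}); total cost 11 + 8 + 6 + 4 = 29.
No covering selection has total cost below 29.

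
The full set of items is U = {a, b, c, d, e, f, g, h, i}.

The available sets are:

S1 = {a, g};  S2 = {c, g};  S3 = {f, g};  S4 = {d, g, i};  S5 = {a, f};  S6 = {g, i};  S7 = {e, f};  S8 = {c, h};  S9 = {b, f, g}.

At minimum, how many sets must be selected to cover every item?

S4, S5, S7, S8, and S9 cover everything between them: the union {a, b, c, d, e, f, g, h, i} is all of U.
No 4 of the 9 sets cover everything (all 126 combinations miss at least one item), so 5 is optimal.

5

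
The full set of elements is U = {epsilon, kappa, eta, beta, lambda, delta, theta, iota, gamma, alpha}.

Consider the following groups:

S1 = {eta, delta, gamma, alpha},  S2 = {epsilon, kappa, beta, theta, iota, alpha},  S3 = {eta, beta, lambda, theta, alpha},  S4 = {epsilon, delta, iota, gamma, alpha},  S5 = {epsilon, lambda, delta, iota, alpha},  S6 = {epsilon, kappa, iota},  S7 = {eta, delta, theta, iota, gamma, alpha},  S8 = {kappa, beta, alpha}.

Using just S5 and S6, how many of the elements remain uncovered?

Union of S5, S6 = {epsilon, kappa, lambda, delta, iota, alpha}.
Not covered: eta, beta, theta, gamma — 4 elements.

4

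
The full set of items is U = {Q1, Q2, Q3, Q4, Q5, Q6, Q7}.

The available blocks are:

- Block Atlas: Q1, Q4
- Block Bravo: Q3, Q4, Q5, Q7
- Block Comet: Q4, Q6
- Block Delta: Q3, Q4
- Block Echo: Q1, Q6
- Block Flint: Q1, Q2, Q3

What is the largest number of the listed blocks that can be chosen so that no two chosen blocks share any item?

2

Comet, Flint are pairwise disjoint (Comet={Q4,Q6}; Flint={Q1,Q2,Q3}).
Every remaining block overlaps one of these, and no 3 of the listed blocks are pairwise disjoint, so 2 is the maximum.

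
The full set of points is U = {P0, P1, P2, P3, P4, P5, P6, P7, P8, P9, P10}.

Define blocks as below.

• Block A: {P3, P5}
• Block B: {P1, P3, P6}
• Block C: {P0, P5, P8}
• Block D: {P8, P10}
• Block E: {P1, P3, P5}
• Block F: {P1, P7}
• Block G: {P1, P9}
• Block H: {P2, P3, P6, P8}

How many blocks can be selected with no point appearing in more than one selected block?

A, D, F are pairwise disjoint (A={P3,P5}; D={P8,P10}; F={P1,P7}).
Every remaining block overlaps one of these, and no 4 of the listed blocks are pairwise disjoint, so 3 is the maximum.

3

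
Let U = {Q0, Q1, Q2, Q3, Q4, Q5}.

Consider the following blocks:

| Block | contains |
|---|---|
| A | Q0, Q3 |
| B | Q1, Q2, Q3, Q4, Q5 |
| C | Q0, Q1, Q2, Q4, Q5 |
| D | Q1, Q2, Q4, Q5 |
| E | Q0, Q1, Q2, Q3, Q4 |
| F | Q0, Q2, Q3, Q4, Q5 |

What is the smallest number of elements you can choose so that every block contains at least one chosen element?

Take H = {Q0, Q4}. Each listed block contains at least one of these, so H is a hitting set of size 2.
The blocks A, D are pairwise disjoint, so any hitting set needs a separate element for each — at least 2. Hence 2 is optimal.

2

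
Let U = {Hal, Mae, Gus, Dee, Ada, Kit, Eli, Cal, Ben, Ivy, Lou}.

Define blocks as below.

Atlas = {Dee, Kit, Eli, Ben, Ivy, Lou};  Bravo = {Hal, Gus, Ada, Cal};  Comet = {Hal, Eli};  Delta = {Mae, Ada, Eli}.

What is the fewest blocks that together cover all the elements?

Atlas and Bravo and Delta together: Atlas ∪ Bravo ∪ Delta = {Hal, Mae, Gus, Dee, Ada, Kit, Eli, Cal, Ben, Ivy, Lou} — every element is covered.
Only Delta contains Mae, so Delta is forced; the remaining 8 elements need at least 2 more blocks (each remaining block adds at most 5) — so at least 3 blocks are needed, and 3 is optimal.

3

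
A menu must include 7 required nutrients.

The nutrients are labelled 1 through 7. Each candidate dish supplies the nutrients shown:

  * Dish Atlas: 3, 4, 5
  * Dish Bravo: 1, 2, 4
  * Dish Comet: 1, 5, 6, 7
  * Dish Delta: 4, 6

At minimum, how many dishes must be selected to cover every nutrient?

3

Take {Atlas, Bravo, Comet}. Their union is {1, 2, 3, 4, 5, 6, 7}, which is all 7 nutrients.
Only Bravo contains 2, so Bravo is forced; the remaining 4 nutrients need at least 2 more dishes (each remaining dish adds at most 3) — so at least 3 dishes are needed, and 3 is optimal.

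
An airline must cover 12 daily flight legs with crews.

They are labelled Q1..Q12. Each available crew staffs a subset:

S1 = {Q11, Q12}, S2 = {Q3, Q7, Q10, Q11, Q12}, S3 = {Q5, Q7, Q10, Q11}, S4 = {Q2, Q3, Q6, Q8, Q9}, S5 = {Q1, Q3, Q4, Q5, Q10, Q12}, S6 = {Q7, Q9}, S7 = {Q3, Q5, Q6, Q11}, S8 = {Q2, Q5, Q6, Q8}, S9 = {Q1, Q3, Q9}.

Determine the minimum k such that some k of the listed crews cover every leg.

3

S3 and S4 and S5 together: S3 ∪ S4 ∪ S5 = {Q1, Q2, Q3, Q4, Q5, Q6, Q7, Q8, Q9, Q10, Q11, Q12} — every leg is covered.
Only S5 contains Q4, so S5 is forced; the remaining 6 legs need at least 2 more crews (each remaining crew adds at most 4) — so at least 3 crews are needed, and 3 is optimal.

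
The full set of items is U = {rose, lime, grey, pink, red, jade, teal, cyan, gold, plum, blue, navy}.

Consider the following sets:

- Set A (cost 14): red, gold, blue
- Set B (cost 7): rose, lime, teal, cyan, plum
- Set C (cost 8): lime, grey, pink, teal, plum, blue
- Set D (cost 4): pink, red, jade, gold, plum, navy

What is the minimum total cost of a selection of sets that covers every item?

19

B, C, D together cover every item (B ∪ C ∪ D = {rose, lime, grey, pink, red, jade, teal, cyan, gold, plum, blue, navy}); total cost 7 + 8 + 4 = 19.
No covering selection has total cost below 19.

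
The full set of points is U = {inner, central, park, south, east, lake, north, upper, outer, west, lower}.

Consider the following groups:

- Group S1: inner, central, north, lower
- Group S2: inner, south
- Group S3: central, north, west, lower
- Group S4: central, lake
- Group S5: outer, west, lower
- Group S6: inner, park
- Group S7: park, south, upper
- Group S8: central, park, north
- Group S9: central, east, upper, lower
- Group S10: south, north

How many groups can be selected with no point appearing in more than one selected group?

S4, S5, S6, S10 are pairwise disjoint (S4={central,lake}; S5={outer,west,lower}; S6={inner,park}; S10={south,north}).
Every remaining group overlaps one of these, and no 5 of the listed groups are pairwise disjoint, so 4 is the maximum.

4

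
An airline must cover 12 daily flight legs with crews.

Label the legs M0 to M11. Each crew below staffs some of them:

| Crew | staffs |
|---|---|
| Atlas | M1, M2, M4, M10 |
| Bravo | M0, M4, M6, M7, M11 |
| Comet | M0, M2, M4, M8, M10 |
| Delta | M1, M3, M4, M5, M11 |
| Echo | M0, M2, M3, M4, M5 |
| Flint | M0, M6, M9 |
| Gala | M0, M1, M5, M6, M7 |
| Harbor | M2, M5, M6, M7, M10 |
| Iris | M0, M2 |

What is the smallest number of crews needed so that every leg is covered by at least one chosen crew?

4

Bravo and Comet and Delta and Flint together: Bravo ∪ Comet ∪ Delta ∪ Flint = {M0, M1, M2, M3, M4, M5, M6, M7, M8, M9, M10, M11} — every leg is covered.
No 3 of the 9 crews cover everything (all 84 combinations miss at least one leg), so 4 is optimal.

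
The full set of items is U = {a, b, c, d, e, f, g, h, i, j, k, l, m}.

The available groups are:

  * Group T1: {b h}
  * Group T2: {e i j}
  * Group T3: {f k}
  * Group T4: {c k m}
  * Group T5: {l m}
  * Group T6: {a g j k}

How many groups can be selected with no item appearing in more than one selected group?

4

T1, T2, T3, T5 are pairwise disjoint (T1={b,h}; T2={e,i,j}; T3={f,k}; T5={l,m}).
Every remaining group overlaps one of these, and no 5 of the listed groups are pairwise disjoint, so 4 is the maximum.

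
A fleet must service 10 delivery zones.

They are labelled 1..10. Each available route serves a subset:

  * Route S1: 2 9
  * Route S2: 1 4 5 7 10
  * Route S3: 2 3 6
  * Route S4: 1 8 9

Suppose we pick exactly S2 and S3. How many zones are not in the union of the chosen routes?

2

Union of S2, S3 = {1, 2, 3, 4, 5, 6, 7, 10}.
Not covered: 8, 9 — 2 zones.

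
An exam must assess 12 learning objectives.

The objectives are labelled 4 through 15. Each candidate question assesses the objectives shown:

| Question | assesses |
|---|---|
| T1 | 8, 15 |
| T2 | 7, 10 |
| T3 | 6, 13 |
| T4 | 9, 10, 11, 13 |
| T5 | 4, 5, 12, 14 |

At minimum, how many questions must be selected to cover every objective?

Take {T1, T2, T3, T4, T5}. Their union is {4, 5, 6, 7, 8, 9, 10, 11, 12, 13, 14, 15}, which is all 12 objectives.
No 4 of the 5 questions cover everything (all 5 combinations miss at least one objective), so 5 is optimal.

5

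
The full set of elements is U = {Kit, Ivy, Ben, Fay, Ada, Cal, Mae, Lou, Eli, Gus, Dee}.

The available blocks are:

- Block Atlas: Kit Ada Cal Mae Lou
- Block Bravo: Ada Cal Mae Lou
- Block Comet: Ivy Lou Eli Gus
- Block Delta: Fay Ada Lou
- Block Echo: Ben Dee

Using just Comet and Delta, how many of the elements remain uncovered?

5

Union of Comet, Delta = {Ivy, Fay, Ada, Lou, Eli, Gus}.
Not covered: Kit, Ben, Cal, Mae, Dee — 5 elements.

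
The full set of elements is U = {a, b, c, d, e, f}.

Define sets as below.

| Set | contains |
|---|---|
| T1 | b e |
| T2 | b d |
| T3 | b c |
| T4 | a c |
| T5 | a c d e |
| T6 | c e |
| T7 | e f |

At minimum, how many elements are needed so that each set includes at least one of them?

The 3 elements {c, d, e} hit every set.
The sets T2, T4, T7 are pairwise disjoint, so any hitting set needs a separate element for each — at least 3. Hence 3 is optimal.

3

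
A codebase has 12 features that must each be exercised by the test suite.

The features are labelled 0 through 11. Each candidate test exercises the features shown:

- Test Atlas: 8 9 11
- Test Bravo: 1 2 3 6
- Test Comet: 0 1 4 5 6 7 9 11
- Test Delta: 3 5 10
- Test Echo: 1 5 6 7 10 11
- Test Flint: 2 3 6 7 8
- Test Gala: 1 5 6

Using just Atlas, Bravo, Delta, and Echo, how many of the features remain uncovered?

Union of Atlas, Bravo, Delta, Echo = {1, 2, 3, 5, 6, 7, 8, 9, 10, 11}.
Not covered: 0, 4 — 2 features.

2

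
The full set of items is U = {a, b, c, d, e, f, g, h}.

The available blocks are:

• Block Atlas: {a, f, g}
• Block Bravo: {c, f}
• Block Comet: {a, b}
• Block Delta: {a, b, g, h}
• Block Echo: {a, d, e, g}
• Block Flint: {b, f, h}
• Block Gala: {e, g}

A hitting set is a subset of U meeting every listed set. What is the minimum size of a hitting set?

3

Take T = {a, e, f}. Each listed block contains at least one of these, so T is a hitting set of size 3.
The blocks Bravo, Comet, Gala are pairwise disjoint, so any hitting set needs a separate item for each — at least 3. Hence 3 is optimal.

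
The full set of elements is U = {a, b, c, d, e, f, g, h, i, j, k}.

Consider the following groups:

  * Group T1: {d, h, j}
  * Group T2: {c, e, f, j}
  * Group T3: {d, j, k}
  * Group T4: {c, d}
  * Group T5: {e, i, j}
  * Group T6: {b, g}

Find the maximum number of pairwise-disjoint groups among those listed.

3

T4, T5, T6 are pairwise disjoint (T4={c,d}; T5={e,i,j}; T6={b,g}).
Every remaining group overlaps one of these, and no 4 of the listed groups are pairwise disjoint, so 3 is the maximum.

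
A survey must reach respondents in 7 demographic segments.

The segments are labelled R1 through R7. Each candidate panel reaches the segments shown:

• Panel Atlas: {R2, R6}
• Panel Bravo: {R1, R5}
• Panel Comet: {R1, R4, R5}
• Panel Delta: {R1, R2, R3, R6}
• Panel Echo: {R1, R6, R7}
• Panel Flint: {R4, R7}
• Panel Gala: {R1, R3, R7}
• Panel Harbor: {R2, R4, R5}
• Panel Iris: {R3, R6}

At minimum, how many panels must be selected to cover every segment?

Take {Bravo, Delta, Flint}. Their union is {R1, R2, R3, R4, R5, R6, R7}, which is all 7 segments.
No 2 of the 9 panels cover everything (all 36 combinations miss at least one segment), so 3 is optimal.

3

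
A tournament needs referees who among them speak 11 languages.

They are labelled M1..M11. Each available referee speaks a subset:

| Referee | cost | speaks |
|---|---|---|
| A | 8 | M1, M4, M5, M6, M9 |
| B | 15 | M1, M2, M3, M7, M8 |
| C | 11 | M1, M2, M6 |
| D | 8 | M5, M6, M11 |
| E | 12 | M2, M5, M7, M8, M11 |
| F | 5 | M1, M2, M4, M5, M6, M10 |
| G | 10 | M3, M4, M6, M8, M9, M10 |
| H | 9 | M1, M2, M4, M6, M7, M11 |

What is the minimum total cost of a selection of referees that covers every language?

F, G, H together cover every language (F ∪ G ∪ H = {M1, M2, M3, M4, M5, M6, M7, M8, M9, M10, M11}); total cost 5 + 10 + 9 = 24.
No covering selection has total cost below 24.

24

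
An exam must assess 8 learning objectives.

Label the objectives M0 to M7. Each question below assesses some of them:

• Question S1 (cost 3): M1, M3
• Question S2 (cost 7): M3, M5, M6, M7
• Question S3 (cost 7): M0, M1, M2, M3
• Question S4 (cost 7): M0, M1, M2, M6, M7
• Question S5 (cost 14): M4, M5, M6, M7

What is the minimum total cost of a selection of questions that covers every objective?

21

S3, S5 together cover every objective (S3 ∪ S5 = {M0, M1, M2, M3, M4, M5, M6, M7}); total cost 7 + 14 = 21.
The greedy pick S4, S1, S2, S5 costs 31; no covering selection beats 21.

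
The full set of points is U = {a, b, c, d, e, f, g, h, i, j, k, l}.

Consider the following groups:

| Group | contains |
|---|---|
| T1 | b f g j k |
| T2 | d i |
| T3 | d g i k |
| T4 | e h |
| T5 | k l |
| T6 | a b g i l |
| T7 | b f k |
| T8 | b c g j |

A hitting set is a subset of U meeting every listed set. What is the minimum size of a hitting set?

4

Take T = {c, h, i, k}. Each listed group contains at least one of these, so T is a hitting set of size 4.
The groups T2, T4, T5, T8 are pairwise disjoint, so any hitting set needs a separate point for each — at least 4. Hence 4 is optimal.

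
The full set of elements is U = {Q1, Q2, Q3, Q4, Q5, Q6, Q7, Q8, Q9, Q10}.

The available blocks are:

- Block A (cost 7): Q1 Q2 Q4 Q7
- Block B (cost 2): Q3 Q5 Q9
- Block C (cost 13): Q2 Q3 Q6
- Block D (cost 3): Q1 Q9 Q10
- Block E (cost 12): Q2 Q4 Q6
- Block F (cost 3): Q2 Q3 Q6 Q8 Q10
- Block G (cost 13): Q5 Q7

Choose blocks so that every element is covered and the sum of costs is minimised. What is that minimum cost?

A, B, F together cover every element (A ∪ B ∪ F = {Q1, Q2, Q3, Q4, Q5, Q6, Q7, Q8, Q9, Q10}); total cost 7 + 2 + 3 = 12.
No covering selection has total cost below 12.

12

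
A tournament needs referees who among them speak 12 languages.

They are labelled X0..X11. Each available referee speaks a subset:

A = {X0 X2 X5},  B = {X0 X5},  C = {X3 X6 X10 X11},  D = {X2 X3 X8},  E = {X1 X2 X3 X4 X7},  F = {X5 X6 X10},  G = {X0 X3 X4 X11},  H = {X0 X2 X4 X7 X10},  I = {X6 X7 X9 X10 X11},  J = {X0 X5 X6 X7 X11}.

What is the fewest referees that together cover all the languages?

A and D and E and I together: A ∪ D ∪ E ∪ I = {X0, X1, X2, X3, X4, X5, X6, X7, X8, X9, X10, X11} — every language is covered.
No 3 of the 10 referees cover everything (all 120 combinations miss at least one language), so 4 is optimal.

4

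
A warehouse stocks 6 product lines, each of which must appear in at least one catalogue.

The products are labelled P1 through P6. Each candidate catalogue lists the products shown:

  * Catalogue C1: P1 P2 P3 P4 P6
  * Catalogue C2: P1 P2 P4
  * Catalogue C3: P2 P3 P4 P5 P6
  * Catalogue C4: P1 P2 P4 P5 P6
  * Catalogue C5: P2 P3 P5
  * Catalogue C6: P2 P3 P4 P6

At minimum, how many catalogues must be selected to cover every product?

2

C2 and C3 together: C2 ∪ C3 = {P1, P2, P3, P4, P5, P6} — every product is covered.
No single catalogue has all 6 products (the largest, C1, has 5), so 2 is optimal.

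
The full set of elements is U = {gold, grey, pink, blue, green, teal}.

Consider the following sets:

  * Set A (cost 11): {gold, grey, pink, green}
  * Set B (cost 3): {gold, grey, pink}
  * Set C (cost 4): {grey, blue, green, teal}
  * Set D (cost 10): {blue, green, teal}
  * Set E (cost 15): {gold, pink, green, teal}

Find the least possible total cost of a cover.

B, C together cover every element (B ∪ C = {gold, grey, pink, blue, green, teal}); total cost 3 + 4 = 7.
No covering selection has total cost below 7.

7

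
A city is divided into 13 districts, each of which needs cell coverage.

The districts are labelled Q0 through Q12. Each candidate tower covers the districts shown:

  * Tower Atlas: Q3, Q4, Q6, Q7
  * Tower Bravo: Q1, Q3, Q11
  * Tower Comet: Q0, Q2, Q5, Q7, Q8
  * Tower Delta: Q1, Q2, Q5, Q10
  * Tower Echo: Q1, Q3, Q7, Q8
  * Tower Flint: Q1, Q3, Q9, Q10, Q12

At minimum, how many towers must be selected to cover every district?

Take {Atlas, Bravo, Comet, Flint}. Their union is {Q0, Q1, Q2, Q3, Q4, Q5, Q6, Q7, Q8, Q9, Q10, Q11, Q12}, which is all 13 districts.
Only Atlas contains Q4, so Atlas is forced; the remaining 9 districts need at least 3 more towers (each remaining tower adds at most 4) — so at least 4 towers are needed, and 4 is optimal.

4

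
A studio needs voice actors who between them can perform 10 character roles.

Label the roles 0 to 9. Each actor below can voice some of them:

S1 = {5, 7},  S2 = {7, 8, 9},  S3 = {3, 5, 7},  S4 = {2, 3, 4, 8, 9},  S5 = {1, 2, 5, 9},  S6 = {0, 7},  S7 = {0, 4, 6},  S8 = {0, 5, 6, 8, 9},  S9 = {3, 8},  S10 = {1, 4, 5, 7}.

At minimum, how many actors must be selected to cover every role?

3

Take {S4, S7, S10}. Their union is {0, 1, 2, 3, 4, 5, 6, 7, 8, 9}, which is all 10 roles.
No 2 of the 10 actors cover everything (all 45 combinations miss at least one role), so 3 is optimal.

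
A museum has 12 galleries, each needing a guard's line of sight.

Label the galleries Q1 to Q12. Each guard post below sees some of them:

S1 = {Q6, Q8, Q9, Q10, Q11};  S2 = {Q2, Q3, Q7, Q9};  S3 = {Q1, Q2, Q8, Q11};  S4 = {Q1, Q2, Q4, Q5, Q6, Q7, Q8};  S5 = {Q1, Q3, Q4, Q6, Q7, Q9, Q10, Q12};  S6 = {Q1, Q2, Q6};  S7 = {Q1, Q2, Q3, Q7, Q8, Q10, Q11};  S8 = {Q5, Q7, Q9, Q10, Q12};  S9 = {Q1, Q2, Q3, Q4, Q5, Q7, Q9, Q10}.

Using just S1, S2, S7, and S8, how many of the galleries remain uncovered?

1

Union of S1, S2, S7, S8 = {Q1, Q2, Q3, Q5, Q6, Q7, Q8, Q9, Q10, Q11, Q12}.
Not covered: Q4 — 1 gallery.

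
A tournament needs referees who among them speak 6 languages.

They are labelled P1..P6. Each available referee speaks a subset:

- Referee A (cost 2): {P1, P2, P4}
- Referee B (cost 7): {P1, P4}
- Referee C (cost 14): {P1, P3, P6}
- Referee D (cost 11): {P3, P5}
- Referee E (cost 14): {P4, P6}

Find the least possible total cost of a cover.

27

A, D, E together cover every language (A ∪ D ∪ E = {P1, P2, P3, P4, P5, P6}); total cost 2 + 11 + 14 = 27.
No covering selection has total cost below 27.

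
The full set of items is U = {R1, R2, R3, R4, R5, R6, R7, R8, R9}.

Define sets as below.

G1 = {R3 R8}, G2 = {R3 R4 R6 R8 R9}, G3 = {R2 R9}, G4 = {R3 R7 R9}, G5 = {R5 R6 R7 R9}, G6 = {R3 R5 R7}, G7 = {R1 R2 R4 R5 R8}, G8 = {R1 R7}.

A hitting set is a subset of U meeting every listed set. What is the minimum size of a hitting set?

3

Take H = {R7, R8, R9}. Each listed set contains at least one of these, so H is a hitting set of size 3.
The sets G1, G3, G8 are pairwise disjoint, so any hitting set needs a separate item for each — at least 3. Hence 3 is optimal.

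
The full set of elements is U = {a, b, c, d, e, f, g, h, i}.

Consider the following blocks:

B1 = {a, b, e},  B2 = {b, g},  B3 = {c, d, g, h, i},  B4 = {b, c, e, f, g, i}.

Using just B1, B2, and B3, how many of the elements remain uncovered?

1

Union of B1, B2, B3 = {a, b, c, d, e, g, h, i}.
Not covered: f — 1 element.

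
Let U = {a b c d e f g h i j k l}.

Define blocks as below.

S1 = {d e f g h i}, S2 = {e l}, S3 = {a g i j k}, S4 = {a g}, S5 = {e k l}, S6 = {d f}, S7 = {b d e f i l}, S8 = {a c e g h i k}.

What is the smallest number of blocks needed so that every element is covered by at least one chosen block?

3

S3, S7, and S8 cover everything between them: the union {a, b, c, d, e, f, g, h, i, j, k, l} is all of U.
Only S7 contains b, so S7 is forced; the remaining 6 elements need at least 2 more blocks (each remaining block adds at most 5) — so at least 3 blocks are needed, and 3 is optimal.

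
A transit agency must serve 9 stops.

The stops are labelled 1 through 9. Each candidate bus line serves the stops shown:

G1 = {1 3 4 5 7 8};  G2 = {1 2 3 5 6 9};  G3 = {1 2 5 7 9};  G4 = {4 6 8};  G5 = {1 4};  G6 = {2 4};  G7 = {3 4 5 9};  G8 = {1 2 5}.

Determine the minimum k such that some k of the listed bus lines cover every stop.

2

Take {G1, G2}. Their union is {1, 2, 3, 4, 5, 6, 7, 8, 9}, which is all 9 stops.
No single bus line has all 9 stops (the largest, G1, has 6), so 2 is optimal.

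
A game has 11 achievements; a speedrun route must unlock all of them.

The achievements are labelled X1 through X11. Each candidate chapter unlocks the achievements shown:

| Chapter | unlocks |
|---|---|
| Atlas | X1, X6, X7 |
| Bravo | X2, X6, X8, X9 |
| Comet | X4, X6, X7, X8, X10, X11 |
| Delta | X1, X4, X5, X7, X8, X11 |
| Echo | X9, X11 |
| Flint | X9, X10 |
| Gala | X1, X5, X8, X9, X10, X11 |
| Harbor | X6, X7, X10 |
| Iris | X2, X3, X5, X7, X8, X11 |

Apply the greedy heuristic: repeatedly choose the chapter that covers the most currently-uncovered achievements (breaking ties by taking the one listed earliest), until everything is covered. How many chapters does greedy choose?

Greedy: pick Comet (covers 6 new) → pick Gala (covers 3 new) → pick Iris (covers 2 new). Total picks: 3.

3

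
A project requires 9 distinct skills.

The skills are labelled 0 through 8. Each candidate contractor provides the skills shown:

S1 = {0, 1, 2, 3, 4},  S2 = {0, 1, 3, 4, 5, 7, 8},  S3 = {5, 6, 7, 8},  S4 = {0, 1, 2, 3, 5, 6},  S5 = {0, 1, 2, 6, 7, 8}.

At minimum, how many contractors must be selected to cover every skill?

Take {S2, S5}. Their union is {0, 1, 2, 3, 4, 5, 6, 7, 8}, which is all 9 skills.
No single contractor has all 9 skills (the largest, S2, has 7), so 2 is optimal.

2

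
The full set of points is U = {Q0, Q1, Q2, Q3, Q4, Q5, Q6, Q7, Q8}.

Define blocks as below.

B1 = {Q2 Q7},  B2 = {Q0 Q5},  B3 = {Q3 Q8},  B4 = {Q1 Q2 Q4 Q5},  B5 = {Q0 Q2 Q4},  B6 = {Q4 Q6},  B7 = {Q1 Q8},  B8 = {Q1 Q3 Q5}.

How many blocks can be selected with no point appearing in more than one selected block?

B1, B2, B3, B6 are pairwise disjoint (B1={Q2,Q7}; B2={Q0,Q5}; B3={Q3,Q8}; B6={Q4,Q6}).
Every remaining block overlaps one of these, and no 5 of the listed blocks are pairwise disjoint, so 4 is the maximum.

4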